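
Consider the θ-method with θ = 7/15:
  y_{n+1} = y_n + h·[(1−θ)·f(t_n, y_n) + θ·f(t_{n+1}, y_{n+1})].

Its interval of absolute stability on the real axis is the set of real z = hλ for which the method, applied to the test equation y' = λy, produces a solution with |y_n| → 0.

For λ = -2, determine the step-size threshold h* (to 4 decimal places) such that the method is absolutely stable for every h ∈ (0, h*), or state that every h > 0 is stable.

(-30.0000,0); λ=-2 ⇒ h* = (30)/2 = 15.0000.

With y'=λy (z=hλ):
  y_{n+1} = y_n + z·[8/15·y_n + 7/15·y_{n+1}] ⇒ (1 − 7/15z)y_{n+1} = (1 + 8/15z)y_n
  Hence R(z) = (1 + 8/15z)/(1 − 7/15z).

Need |R(x)|<1, x<0.
x=-1.74: |R|=0.0397
R=−1: 1+8/15x = −1+7/15x ⇒ -1/15x=2 ⇒ x=2/(-1/15)=-30.0000
Confirm numerically:
  x=-19.788: |R|=0.93348 <1
  x=-17.532: |R|=0.90947 <1
  x=-14.435: |R|=0.86587 <1
  x=-30.531: |R|=1.00232 >1
  x=-30.288: |R|=1.00127 >1
So |R|<1 on (-30.0000, 0).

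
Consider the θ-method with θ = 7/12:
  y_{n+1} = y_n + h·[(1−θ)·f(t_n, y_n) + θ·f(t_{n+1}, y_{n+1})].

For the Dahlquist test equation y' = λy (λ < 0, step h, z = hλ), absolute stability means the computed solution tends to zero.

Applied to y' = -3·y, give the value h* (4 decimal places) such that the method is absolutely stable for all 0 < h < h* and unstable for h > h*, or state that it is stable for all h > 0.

Test eqn y'=λy, z=hλ:
  y_{n+1} = y_n + z·[5/12·y_n + 7/12·y_{n+1}] ⇒ (1 − 7/12z)y_{n+1} = (1 + 5/12z)y_n
  so R(z) = (1 + 5/12z)/(1 − 7/12z).

Need |R(x)|<1, x<0.
x=-1.39: |R|=0.2324
x=-2: |R|=0.0769
x=-10: |R|=0.4634
x=-100: |R|=0.6854
θ=7/12≥1/2 ⇒ |1+5/12x|<|1−7/12x| ∀x<0 ⇒ stable on all of ℝ⁻.

(−∞, 0) — no finite endpoint. Any h>0 works for λ=-3.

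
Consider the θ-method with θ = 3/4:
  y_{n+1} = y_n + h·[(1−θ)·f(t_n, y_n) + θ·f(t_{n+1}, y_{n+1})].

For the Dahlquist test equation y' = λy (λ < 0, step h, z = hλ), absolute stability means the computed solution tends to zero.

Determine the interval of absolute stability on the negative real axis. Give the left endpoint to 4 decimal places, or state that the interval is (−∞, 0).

Test eqn y'=λy, z=hλ:
  y_{n+1} = y_n + z·[1/4·y_n + 3/4·y_{n+1}] ⇒ (1 − 3/4z)y_{n+1} = (1 + 1/4z)y_n
  R(z) = (1 + 1/4z)/(1 − 3/4z).

Find x<0 with |R(x)|<1.
x=-0.32: |R|=0.7419
x=-2: |R|=0.2000
x=-10: |R|=0.1765
x=-100: |R|=0.3158
θ=3/4≥1/2 ⇒ |1+1/4x|<|1−3/4x| ∀x<0 ⇒ unbounded interval.

(−∞, 0) — no finite endpoint.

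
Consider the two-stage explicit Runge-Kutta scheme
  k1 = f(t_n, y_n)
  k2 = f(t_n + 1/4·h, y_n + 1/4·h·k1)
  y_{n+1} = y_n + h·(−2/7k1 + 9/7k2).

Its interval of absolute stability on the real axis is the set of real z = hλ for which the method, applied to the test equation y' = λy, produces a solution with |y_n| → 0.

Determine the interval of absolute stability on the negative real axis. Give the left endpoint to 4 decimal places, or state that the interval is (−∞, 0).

Set f=λy, z=hλ:
  k1=λy_n ⇒ h·k1=z·y_n;  k2=λ(1+1/4z)y_n ⇒ h·k2=z(1+1/4z)y_n
  y_{n+1}/y_n = 1 − 2/7z + 9/7z(1+1/4z) = 1 + z + 9/28z²
  Hence R(z) = 1 + z + 9/28z².

Need |R(x)|<1, x<0.
x=-1.71: |R|=0.2299
R=1: x+9/28x²=0 ⇒ x=−28/9=-3.1111; min R=1−1/(4·9/28)=0.2222>−1
Confirm numerically:
  x=-2.312: |R|=0.40615 <1
  x=-2.244: |R|=0.37457 <1
  x=-1.738: |R|=0.23292 <1
  x=-3.504: |R|=1.44251 >1
  x=-3.455: |R|=1.38190 >1
  x=-3.145: |R|=1.03426 >1
So |R|<1 on (-3.1111, 0).

(-3.1111, 0).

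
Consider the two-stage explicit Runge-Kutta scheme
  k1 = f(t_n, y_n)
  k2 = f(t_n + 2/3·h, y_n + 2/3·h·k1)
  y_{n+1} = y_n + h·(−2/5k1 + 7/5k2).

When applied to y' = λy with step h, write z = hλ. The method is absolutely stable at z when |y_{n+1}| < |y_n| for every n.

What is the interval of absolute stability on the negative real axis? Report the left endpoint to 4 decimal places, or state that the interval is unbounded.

z∈(-1.0714,0).

Test eqn y'=λy, z=hλ:
  k1=λy_n ⇒ h·k1=z·y_n;  k2=λ(1+2/3z)y_n ⇒ h·k2=z(1+2/3z)y_n
  y_{n+1}/y_n = 1 − 2/5z + 7/5z(1+2/3z) = 1 + z + 14/15z²
  R(z) = 1 + z + 14/15z².

Boundary: |R(x)|=1, x<0.
x=-1.27: |R|=1.2354
R=1: x+14/15x²=0 ⇒ x=−15/14=-1.0714; min R=1−1/(4·14/15)=0.7321>−1
Confirm numerically:
  x=-0.577: |R|=0.73373 <1
  x=-0.557: |R|=0.73257 <1
  x=-0.466: |R|=0.73668 <1
  x=-1.565: |R|=1.72094 >1
  x=-1.494: |R|=1.58923 >1
Stable set (-1.0714, 0).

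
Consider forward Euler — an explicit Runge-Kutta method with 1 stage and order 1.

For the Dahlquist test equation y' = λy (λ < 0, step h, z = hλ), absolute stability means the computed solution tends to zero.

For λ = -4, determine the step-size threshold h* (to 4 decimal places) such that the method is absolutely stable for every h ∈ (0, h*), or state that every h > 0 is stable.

On y'=λy, z=hλ:
  order 1, 1-stage ⇒ R(z)=1+z
  (e.g. R(-0.52)=0.48000, |R|=0.48000)

Need |R(x)|<1, x<0.
x=-0.52: |R|=0.4800
|R(-2.36)|=1.3600 |R(-1.86)|=0.8600 |R(-0.96)|=0.0400
Bisect:
  x_lo=-2.4254 |R|=1.4254  x_hi=-0.1904 |R|=0.8096
  mid=-1.30790 |R|=0.30790 →hi
  mid=-1.86663 |R|=0.86663 →hi
  mid=-2.14600 |R|=1.14600 →lo
  mid=-2.00632 |R|=1.00632 →lo
  mid=-1.93648 |R|=0.93648 →hi
  mid=-1.97140 |R|=0.97140 →hi
  mid=-1.98886 |R|=0.98886 →hi
  ...
  [-2.00004,-1.99991] ⇒ x*=-2.0000
So |R|<1 on (-2.0000, 0).

(-2.0000,0); λ=-4 ⇒ h* = 0.5000.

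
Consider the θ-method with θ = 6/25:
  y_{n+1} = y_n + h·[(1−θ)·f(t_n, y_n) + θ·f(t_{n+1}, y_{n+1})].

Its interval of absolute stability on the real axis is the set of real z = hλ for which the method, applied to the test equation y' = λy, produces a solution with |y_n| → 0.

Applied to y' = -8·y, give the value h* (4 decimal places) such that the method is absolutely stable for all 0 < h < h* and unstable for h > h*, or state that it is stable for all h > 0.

(-3.8462,0); λ=-8 ⇒ h* = (50/13)/8 = 0.4808.

With y'=λy (z=hλ):
  y_{n+1} = y_n + z·[19/25·y_n + 6/25·y_{n+1}] ⇒ (1 − 6/25z)y_{n+1} = (1 + 19/25z)y_n
  R(z) = (1 + 19/25z)/(1 − 6/25z).

Solve |R(x)|<1 on ℝ⁻.
x=-1.1: |R|=0.1297
R=−1: 1+19/25x = −1+6/25x ⇒ -13/25x=2 ⇒ x=2/(-13/25)=-3.8462
Confirm numerically:
  x=-2.688: |R|=0.63392 <1
  x=-2.572: |R|=0.59032 <1
  x=-2.021: |R|=0.36091 <1
  x=-4.121: |R|=1.07185 >1
  x=-3.902: |R|=1.01500 >1
So |R|<1 on (-3.8462, 0).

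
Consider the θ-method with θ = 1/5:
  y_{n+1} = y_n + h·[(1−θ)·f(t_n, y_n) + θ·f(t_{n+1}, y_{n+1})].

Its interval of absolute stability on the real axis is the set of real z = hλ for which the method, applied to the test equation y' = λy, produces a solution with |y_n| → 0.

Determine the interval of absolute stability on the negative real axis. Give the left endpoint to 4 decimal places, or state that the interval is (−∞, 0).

Test eqn y'=λy, z=hλ:
  y_{n+1} = y_n + z·[4/5·y_n + 1/5·y_{n+1}] ⇒ (1 − 1/5z)y_{n+1} = (1 + 4/5z)y_n
  so R(z) = (1 + 4/5z)/(1 − 1/5z).

Solve |R(x)|<1 on ℝ⁻.
x=-1.22: |R|=0.0193
R=−1: 1+4/5x = −1+1/5x ⇒ -3/5x=2 ⇒ x=2/(-3/5)=-3.3333
Confirm numerically:
  x=-2.791: |R|=0.79117 <1
  x=-2.545: |R|=0.68655 <1
  x=-2.249: |R|=0.55125 <1
  x=-1.400: |R|=0.09375 <1
  x=-3.872: |R|=1.18215 >1
  x=-3.660: |R|=1.11316 >1
Stable set (-3.3333, 0).

(-3.3333, 0).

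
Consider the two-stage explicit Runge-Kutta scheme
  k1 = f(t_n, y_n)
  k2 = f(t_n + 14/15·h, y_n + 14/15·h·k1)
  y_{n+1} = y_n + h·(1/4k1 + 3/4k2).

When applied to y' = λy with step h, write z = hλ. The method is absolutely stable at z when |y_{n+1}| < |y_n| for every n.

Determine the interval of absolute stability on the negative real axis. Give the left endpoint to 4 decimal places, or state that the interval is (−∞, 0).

z∈(-1.4286,0).

Set f=λy, z=hλ:
  k1=λy_n ⇒ h·k1=z·y_n;  k2=λ(1+14/15z)y_n ⇒ h·k2=z(1+14/15z)y_n
  y_{n+1}/y_n = 1 + 1/4z + 3/4z(1+14/15z) = 1 + z + 7/10z²
  Hence R(z) = 1 + z + 7/10z².

Find x<0 with |R(x)|<1.
x=-0.44: |R|=0.6955
R=1: x+7/10x²=0 ⇒ x=−10/7=-1.4286; min R=1−1/(4·7/10)=0.6429>−1
Confirm numerically:
  x=-1.279: |R|=0.86609 <1
  x=-0.657: |R|=0.64515 <1
  x=-0.638: |R|=0.64693 <1
  x=-1.805: |R|=1.47562 >1
  x=-1.634: |R|=1.23497 >1
Stable set (-1.4286, 0).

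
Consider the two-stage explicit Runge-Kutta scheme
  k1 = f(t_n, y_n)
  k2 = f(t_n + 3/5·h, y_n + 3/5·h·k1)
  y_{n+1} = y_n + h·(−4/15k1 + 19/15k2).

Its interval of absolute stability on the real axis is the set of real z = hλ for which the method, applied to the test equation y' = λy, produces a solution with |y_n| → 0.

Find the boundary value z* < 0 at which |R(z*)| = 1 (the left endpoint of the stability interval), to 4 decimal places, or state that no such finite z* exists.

z* = -1.3158.

On y'=λy, z=hλ:
  k1=λy_n ⇒ h·k1=z·y_n;  k2=λ(1+3/5z)y_n ⇒ h·k2=z(1+3/5z)y_n
  y_{n+1}/y_n = 1 − 4/15z + 19/15z(1+3/5z) = 1 + z + 19/25z²
  R(z) = 1 + z + 19/25z².

Find x<0 with |R(x)|<1.
x=-1.62: |R|=1.3745
R=1: x+19/25x²=0 ⇒ x=−25/19=-1.3158; min R=1−1/(4·19/25)=0.6711>−1
Confirm numerically:
  x=-1.100: |R|=0.81960 <1
  x=-1.080: |R|=0.80646 <1
  x=-0.666: |R|=0.67110 <1
  x=-1.900: |R|=1.84360 >1
  x=-1.846: |R|=1.74386 >1
Interval (-1.3158, 0).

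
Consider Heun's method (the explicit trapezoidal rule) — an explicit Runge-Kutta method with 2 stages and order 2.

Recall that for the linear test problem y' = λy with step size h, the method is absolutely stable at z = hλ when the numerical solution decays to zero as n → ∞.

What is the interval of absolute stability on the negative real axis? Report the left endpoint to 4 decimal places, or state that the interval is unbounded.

With y'=λy (z=hλ):
  order 2, 2-stage ⇒ R(z)=1+z+z^2/2
  (e.g. R(-1.55)=0.65125, |R|=0.65125)

Boundary: |R(x)|=1, x<0.
x=-1.55: |R|=0.6513
|R(-2.33)|=1.3845 |R(-1.34)|=0.5578 |R(-1.05)|=0.5012
Bisect:
  x_lo=-2.8617 |R|=2.2329  x_hi=-0.1489 |R|=0.8622
  mid=-1.50529 |R|=0.62766 →hi
  mid=-2.18348 |R|=1.20031 →lo
  mid=-1.84438 |R|=0.85649 →hi
  mid=-2.01393 |R|=1.01403 →lo
  mid=-1.92916 |R|=0.93167 →hi
  mid=-1.97155 |R|=0.97195 →hi
  mid=-1.99274 |R|=0.99276 →hi
  ...
  [-2.00002,-1.99986] ⇒ x*=-2.0000
Stable set (-2.0000, 0).

(-2.0000, 0).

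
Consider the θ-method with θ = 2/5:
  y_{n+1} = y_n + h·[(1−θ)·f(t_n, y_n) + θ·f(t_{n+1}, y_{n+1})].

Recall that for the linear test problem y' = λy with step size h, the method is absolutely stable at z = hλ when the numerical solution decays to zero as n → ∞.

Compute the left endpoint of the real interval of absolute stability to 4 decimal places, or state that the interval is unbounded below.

left endpoint -10.0000.

On y'=λy, z=hλ:
  y_{n+1} = y_n + z·[3/5·y_n + 2/5·y_{n+1}] ⇒ (1 − 2/5z)y_{n+1} = (1 + 3/5z)y_n
  Hence R(z) = (1 + 3/5z)/(1 − 2/5z).

Need |R(x)|<1, x<0.
x=-1.12: |R|=0.2265
R=−1: 1+3/5x = −1+2/5x ⇒ -1/5x=2 ⇒ x=2/(-1/5)=-10.0000
Confirm numerically:
  x=-9.944: |R|=0.99775 <1
  x=-5.911: |R|=0.75693 <1
  x=-5.093: |R|=0.67687 <1
  x=-10.269: |R|=1.01053 >1
  x=-10.157: |R|=1.00620 >1
  x=-10.043: |R|=1.00171 >1
So |R|<1 on (-10.0000, 0).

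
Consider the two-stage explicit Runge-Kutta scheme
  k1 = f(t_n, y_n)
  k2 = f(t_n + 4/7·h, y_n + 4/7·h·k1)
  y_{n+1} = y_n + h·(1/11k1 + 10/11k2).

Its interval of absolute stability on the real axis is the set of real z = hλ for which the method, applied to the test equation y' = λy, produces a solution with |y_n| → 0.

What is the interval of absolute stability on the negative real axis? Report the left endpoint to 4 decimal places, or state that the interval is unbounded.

z∈(-1.9250,0).

On y'=λy, z=hλ:
  k1=λy_n ⇒ h·k1=z·y_n;  k2=λ(1+4/7z)y_n ⇒ h·k2=z(1+4/7z)y_n
  y_{n+1}/y_n = 1 + 1/11z + 10/11z(1+4/7z) = 1 + z + 40/77z²
  ⇒ R(z) = 1 + z + 40/77z².

Need |R(x)|<1, x<0.
x=-1.39: |R|=0.6137
R=1: x+40/77x²=0 ⇒ x=−77/40=-1.9250; min R=1−1/(4·40/77)=0.5188>−1
Confirm numerically:
  x=-1.514: |R|=0.67675 <1
  x=-1.410: |R|=0.62278 <1
  x=-1.315: |R|=0.58330 <1
  x=-1.299: |R|=0.57757 <1
  x=-2.238: |R|=1.36389 >1
  x=-2.151: |R|=1.25253 >1
Stable set (-1.9250, 0).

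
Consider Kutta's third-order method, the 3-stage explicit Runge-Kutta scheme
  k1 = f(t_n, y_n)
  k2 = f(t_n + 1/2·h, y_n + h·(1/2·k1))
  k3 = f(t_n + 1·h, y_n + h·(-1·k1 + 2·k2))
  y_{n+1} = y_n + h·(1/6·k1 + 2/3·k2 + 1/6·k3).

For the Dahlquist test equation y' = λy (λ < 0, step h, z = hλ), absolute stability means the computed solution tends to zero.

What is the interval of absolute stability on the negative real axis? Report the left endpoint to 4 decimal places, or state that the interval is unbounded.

With y'=λy (z=hλ):
  order 3, 3-stage ⇒ R(z)=1+z+z^2/2+z^3/6
  (e.g. R(-0.83)=0.41915, |R|=0.41915)

Need |R(x)|<1, x<0.
x=-0.83: |R|=0.4192
|R(-2.53)|=1.0286 |R(-1.09)|=0.2882 |R(-1.08)|=0.2932
Bisect:
  x_lo=-3.2612 |R|=2.7241  x_hi=-0.1952 |R|=0.8226
  mid=-1.72818 |R|=0.09511 →hi
  mid=-2.49468 |R|=0.97054 →hi
  mid=-2.87793 |R|=1.70942 →lo
  mid=-2.68630 |R|=1.30902 →lo
  mid=-2.59049 |R|=1.13248 →lo
  mid=-2.54258 |R|=1.04974 →lo
  mid=-2.51863 |R|=1.00970 →lo
  mid=-2.50665 |R|=0.99001 →hi
  mid=-2.51264 |R|=0.99983 →hi
  mid=-2.51564 |R|=1.00476 →lo
  ...
  [-2.51283,-2.51264] ⇒ x*=-2.5127
So |R|<1 on (-2.5127, 0).

z∈(-2.5127,0).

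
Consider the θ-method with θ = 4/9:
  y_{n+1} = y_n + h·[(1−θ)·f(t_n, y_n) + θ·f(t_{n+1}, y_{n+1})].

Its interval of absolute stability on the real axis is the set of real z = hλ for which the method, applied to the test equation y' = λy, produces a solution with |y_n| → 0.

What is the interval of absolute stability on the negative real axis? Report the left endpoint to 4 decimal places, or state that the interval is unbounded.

Test eqn y'=λy, z=hλ:
  y_{n+1} = y_n + z·[5/9·y_n + 4/9·y_{n+1}] ⇒ (1 − 4/9z)y_{n+1} = (1 + 5/9z)y_n
  Hence R(z) = (1 + 5/9z)/(1 − 4/9z).

Find x<0 with |R(x)|<1.
x=-1.11: |R|=0.2567
R=−1: 1+5/9x = −1+4/9x ⇒ -1/9x=2 ⇒ x=2/(-1/9)=-18.0000
Confirm numerically:
  x=-15.693: |R|=0.96786 <1
  x=-10.994: |R|=0.86775 <1
  x=-9.168: |R|=0.80662 <1
  x=-18.596: |R|=1.00715 >1
  x=-18.372: |R|=1.00451 >1
So |R|<1 on (-18.0000, 0).

(-18.0000, 0).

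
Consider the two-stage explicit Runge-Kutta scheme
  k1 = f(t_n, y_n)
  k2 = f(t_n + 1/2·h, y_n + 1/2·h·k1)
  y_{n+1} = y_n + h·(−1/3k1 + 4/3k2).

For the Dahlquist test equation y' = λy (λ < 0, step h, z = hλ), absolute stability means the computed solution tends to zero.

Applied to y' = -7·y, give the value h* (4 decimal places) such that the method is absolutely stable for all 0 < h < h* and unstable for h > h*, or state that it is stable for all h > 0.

(-1.5000,0); λ=-7 ⇒ h* = (3/2)/7 = 0.2143.

Set f=λy, z=hλ:
  k1=λy_n ⇒ h·k1=z·y_n;  k2=λ(1+1/2z)y_n ⇒ h·k2=z(1+1/2z)y_n
  y_{n+1}/y_n = 1 − 1/3z + 4/3z(1+1/2z) = 1 + z + 2/3z²
  so R(z) = 1 + z + 2/3z².

Solve |R(x)|<1 on ℝ⁻.
x=-1.68: |R|=1.2016
R=1: x+2/3x²=0 ⇒ x=−3/2=-1.5000; min R=1−1/(4·2/3)=0.6250>−1
Confirm numerically:
  x=-1.418: |R|=0.92248 <1
  x=-1.394: |R|=0.90149 <1
  x=-1.060: |R|=0.68907 <1
  x=-0.734: |R|=0.62517 <1
  x=-1.931: |R|=1.55484 >1
  x=-1.659: |R|=1.17585 >1
  x=-1.578: |R|=1.08206 >1
Stable set (-1.5000, 0).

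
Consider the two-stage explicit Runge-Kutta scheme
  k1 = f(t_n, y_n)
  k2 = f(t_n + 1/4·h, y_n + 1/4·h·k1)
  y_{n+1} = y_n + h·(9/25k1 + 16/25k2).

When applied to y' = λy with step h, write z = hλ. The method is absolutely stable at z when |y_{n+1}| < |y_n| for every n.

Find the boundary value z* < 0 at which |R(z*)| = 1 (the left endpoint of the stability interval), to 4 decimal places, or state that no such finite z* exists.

On y'=λy, z=hλ:
  k1=λy_n ⇒ h·k1=z·y_n;  k2=λ(1+1/4z)y_n ⇒ h·k2=z(1+1/4z)y_n
  y_{n+1}/y_n = 1 + 9/25z + 16/25z(1+1/4z) = 1 + z + 4/25z²
  so R(z) = 1 + z + 4/25z².

Solve |R(x)|<1 on ℝ⁻.
x=-0.69: |R|=0.3862
R=1: x+4/25x²=0 ⇒ x=−25/4=-6.2500; min R=1−1/(4·4/25)=-0.5625>−1
Confirm numerically:
  x=-4.959: |R|=0.02433 <1
  x=-4.753: |R|=0.13844 <1
  x=-4.192: |R|=0.38034 <1
  x=-6.812: |R|=1.61254 >1
  x=-6.599: |R|=1.36849 >1
  x=-6.579: |R|=1.34632 >1
Interval (-6.2500, 0).

left endpoint -6.2500.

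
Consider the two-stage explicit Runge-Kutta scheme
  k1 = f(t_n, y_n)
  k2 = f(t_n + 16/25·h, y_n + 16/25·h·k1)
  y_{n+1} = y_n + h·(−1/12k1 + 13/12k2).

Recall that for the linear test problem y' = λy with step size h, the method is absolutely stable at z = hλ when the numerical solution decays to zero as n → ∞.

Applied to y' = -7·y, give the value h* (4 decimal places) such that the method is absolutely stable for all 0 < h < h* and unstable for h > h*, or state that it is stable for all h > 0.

Set f=λy, z=hλ:
  k1=λy_n ⇒ h·k1=z·y_n;  k2=λ(1+16/25z)y_n ⇒ h·k2=z(1+16/25z)y_n
  y_{n+1}/y_n = 1 − 1/12z + 13/12z(1+16/25z) = 1 + z + 52/75z²
  R(z) = 1 + z + 52/75z².

Need |R(x)|<1, x<0.
x=-1.29: |R|=0.8638
R=1: x+52/75x²=0 ⇒ x=−75/52=-1.4423; min R=1−1/(4·52/75)=0.6394>−1
Confirm numerically:
  x=-1.221: |R|=0.81265 <1
  x=-1.064: |R|=0.72092 <1
  x=-0.845: |R|=0.65006 <1
  x=-0.656: |R|=0.64237 <1
  x=-1.673: |R|=1.26759 >1
  x=-1.617: |R|=1.19585 >1
Stable set (-1.4423, 0).

(-1.4423,0); λ=-7 ⇒ h* = (75/52)/7 = 0.2060.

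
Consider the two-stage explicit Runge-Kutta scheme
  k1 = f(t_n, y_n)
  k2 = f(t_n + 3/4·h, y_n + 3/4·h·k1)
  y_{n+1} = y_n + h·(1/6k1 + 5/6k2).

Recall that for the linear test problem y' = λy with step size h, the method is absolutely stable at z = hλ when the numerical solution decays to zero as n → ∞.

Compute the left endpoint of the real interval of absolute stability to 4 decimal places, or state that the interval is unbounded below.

left endpoint -1.6000.

Test eqn y'=λy, z=hλ:
  k1=λy_n ⇒ h·k1=z·y_n;  k2=λ(1+3/4z)y_n ⇒ h·k2=z(1+3/4z)y_n
  y_{n+1}/y_n = 1 + 1/6z + 5/6z(1+3/4z) = 1 + z + 5/8z²
  ⇒ R(z) = 1 + z + 5/8z².

Need |R(x)|<1, x<0.
x=-0.78: |R|=0.6002
R=1: x+5/8x²=0 ⇒ x=−8/5=-1.6000; min R=1−1/(4·5/8)=0.6000>−1
Confirm numerically:
  x=-1.533: |R|=0.93581 <1
  x=-1.488: |R|=0.89584 <1
  x=-1.338: |R|=0.78090 <1
  x=-0.942: |R|=0.61260 <1
  x=-1.872: |R|=1.31824 >1
  x=-1.784: |R|=1.20516 >1
Interval (-1.6000, 0).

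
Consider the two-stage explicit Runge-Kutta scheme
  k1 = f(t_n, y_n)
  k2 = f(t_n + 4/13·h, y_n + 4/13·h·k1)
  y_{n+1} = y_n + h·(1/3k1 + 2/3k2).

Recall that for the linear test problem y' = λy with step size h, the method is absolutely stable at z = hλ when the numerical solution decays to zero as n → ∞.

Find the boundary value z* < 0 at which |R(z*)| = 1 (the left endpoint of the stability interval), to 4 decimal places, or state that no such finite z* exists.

Test eqn y'=λy, z=hλ:
  k1=λy_n ⇒ h·k1=z·y_n;  k2=λ(1+4/13z)y_n ⇒ h·k2=z(1+4/13z)y_n
  y_{n+1}/y_n = 1 + 1/3z + 2/3z(1+4/13z) = 1 + z + 8/39z²
  R(z) = 1 + z + 8/39z².

Boundary: |R(x)|=1, x<0.
x=-0.95: |R|=0.2351
R=1: x+8/39x²=0 ⇒ x=−39/8=-4.8750; min R=1−1/(4·8/39)=-0.2188>−1
Confirm numerically:
  x=-4.845: |R|=0.97018 <1
  x=-3.683: |R|=0.09946 <1
  x=-3.570: |R|=0.04434 <1
  x=-3.404: |R|=0.02714 <1
  x=-5.252: |R|=1.40615 >1
  x=-5.117: |R|=1.25401 >1
Interval (-4.8750, 0).

left endpoint -4.8750.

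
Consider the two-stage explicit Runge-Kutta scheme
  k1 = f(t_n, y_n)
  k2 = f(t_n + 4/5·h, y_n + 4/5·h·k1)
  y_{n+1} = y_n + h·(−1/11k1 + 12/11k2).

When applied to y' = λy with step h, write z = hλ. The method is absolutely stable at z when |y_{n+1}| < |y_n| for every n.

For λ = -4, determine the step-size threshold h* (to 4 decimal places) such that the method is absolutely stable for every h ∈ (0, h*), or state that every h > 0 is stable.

(-1.1458,0); λ=-4 ⇒ h* = (55/48)/4 = 0.2865.

With y'=λy (z=hλ):
  k1=λy_n ⇒ h·k1=z·y_n;  k2=λ(1+4/5z)y_n ⇒ h·k2=z(1+4/5z)y_n
  y_{n+1}/y_n = 1 − 1/11z + 12/11z(1+4/5z) = 1 + z + 48/55z²
  ⇒ R(z) = 1 + z + 48/55z².

Find x<0 with |R(x)|<1.
x=-0.87: |R|=0.7906
R=1: x+48/55x²=0 ⇒ x=−55/48=-1.1458; min R=1−1/(4·48/55)=0.7135>−1
Confirm numerically:
  x=-0.976: |R|=0.85534 <1
  x=-0.663: |R|=0.72062 <1
  x=-0.543: |R|=0.71432 <1
  x=-1.587: |R|=1.61102 >1
  x=-1.317: |R|=1.19674 >1
  x=-1.175: |R|=1.02991 >1
Interval (-1.1458, 0).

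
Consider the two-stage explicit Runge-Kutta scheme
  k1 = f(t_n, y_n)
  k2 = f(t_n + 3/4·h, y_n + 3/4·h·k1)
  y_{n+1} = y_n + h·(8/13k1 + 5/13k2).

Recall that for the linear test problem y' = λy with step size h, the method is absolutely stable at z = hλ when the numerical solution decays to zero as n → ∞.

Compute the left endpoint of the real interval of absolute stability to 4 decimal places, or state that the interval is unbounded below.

On y'=λy, z=hλ:
  k1=λy_n ⇒ h·k1=z·y_n;  k2=λ(1+3/4z)y_n ⇒ h·k2=z(1+3/4z)y_n
  y_{n+1}/y_n = 1 + 8/13z + 5/13z(1+3/4z) = 1 + z + 15/52z²
  so R(z) = 1 + z + 15/52z².

Solve |R(x)|<1 on ℝ⁻.
x=-1.63: |R|=0.1364
R=1: x+15/52x²=0 ⇒ x=−52/15=-3.4667; min R=1−1/(4·15/52)=0.1333>−1
Confirm numerically:
  x=-3.406: |R|=0.94039 <1
  x=-2.435: |R|=0.27535 <1
  x=-2.235: |R|=0.20593 <1
  x=-2.135: |R|=0.17987 <1
  x=-3.981: |R|=1.59064 >1
  x=-3.941: |R|=1.53923 >1
Interval (-3.4667, 0).

z* = -3.4667.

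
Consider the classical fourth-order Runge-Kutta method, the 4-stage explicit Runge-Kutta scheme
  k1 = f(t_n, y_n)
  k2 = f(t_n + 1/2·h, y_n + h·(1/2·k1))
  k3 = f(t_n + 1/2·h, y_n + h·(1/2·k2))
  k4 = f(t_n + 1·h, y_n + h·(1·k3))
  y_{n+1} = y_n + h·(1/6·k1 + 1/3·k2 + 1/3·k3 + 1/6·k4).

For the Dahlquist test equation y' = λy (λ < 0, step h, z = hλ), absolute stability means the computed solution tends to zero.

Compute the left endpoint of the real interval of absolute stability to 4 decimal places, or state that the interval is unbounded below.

Set f=λy, z=hλ:
  order 4, 4-stage ⇒ R(z)=1+z+z^2/2+z^3/6+z^4/24
  (e.g. R(-0.84)=0.43476, |R|=0.43476)

Solve |R(x)|<1 on ℝ⁻.
x=-0.84: |R|=0.4348
|R(-2.85)|=1.1020 |R(-2.29)|=0.4764 |R(-1.52)|=0.2723
Bisect:
  x_lo=-3.4306 |R|=2.4959  x_hi=-0.3333 |R|=0.7166
  mid=-1.88193 |R|=0.30068 →hi
  mid=-2.65625 |R|=0.82225 →hi
  mid=-3.04341 |R|=1.46421 →lo
  mid=-2.84983 |R|=1.10174 →lo
  mid=-2.75304 |R|=0.95245 →hi
  mid=-2.80144 |R|=1.02461 →lo
  mid=-2.77724 |R|=0.98792 →hi
  mid=-2.78934 |R|=1.00611 →lo
  mid=-2.78329 |R|=0.99698 →hi
  mid=-2.78631 |R|=1.00154 →lo
  ...
  [-2.78537,-2.78518] ⇒ x*=-2.7853
So |R|<1 on (-2.7853, 0).

z* = -2.7853.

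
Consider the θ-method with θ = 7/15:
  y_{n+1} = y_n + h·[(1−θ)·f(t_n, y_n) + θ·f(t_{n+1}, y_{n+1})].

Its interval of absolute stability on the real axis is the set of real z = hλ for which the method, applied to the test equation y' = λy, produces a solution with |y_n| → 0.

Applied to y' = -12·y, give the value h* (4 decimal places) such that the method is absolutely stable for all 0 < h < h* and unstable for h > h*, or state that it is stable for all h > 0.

(-30.0000,0); λ=-12 ⇒ h* = (30)/12 = 2.5000.

Test eqn y'=λy, z=hλ:
  y_{n+1} = y_n + z·[8/15·y_n + 7/15·y_{n+1}] ⇒ (1 − 7/15z)y_{n+1} = (1 + 8/15z)y_n
  ⇒ R(z) = (1 + 8/15z)/(1 − 7/15z).

Boundary: |R(x)|=1, x<0.
x=-1.11: |R|=0.2688
R=−1: 1+8/15x = −1+7/15x ⇒ -1/15x=2 ⇒ x=2/(-1/15)=-30.0000
Confirm numerically:
  x=-29.875: |R|=0.99944 <1
  x=-20.125: |R|=0.93665 <1
  x=-19.234: |R|=0.92805 <1
  x=-14.259: |R|=0.86290 <1
  x=-30.469: |R|=1.00205 >1
  x=-30.135: |R|=1.00060 >1
  x=-30.113: |R|=1.00050 >1
Interval (-30.0000, 0).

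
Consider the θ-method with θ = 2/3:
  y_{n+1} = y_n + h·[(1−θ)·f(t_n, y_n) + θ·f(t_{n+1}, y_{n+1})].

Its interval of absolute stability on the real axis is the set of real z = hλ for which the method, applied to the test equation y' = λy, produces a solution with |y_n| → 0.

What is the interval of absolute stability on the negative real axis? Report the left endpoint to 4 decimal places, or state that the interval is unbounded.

(−∞, 0) — no finite endpoint.

Test eqn y'=λy, z=hλ:
  y_{n+1} = y_n + z·[1/3·y_n + 2/3·y_{n+1}] ⇒ (1 − 2/3z)y_{n+1} = (1 + 1/3z)y_n
  Hence R(z) = (1 + 1/3z)/(1 − 2/3z).

Boundary: |R(x)|=1, x<0.
x=-1.27: |R|=0.3123
x=-2: |R|=0.1429
x=-10: |R|=0.3043
x=-100: |R|=0.4778
θ=2/3≥1/2 ⇒ |1+1/3x|<|1−2/3x| ∀x<0 ⇒ stable on all of ℝ⁻.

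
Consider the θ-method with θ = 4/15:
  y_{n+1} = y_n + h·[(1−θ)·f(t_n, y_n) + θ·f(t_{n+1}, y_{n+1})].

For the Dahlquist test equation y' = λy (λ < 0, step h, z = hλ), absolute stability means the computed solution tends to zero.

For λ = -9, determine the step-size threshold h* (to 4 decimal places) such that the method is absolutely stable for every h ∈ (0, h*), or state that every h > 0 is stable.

(-4.2857,0); λ=-9 ⇒ h* = (30/7)/9 = 0.4762.

On y'=λy, z=hλ:
  y_{n+1} = y_n + z·[11/15·y_n + 4/15·y_{n+1}] ⇒ (1 − 4/15z)y_{n+1} = (1 + 11/15z)y_n
  so R(z) = (1 + 11/15z)/(1 − 4/15z).

Find x<0 with |R(x)|<1.
x=-1.09: |R|=0.1555
R=−1: 1+11/15x = −1+4/15x ⇒ -7/15x=2 ⇒ x=2/(-7/15)=-4.2857
Confirm numerically:
  x=-4.108: |R|=0.96042 <1
  x=-3.015: |R|=0.67129 <1
  x=-2.338: |R|=0.44013 <1
  x=-4.867: |R|=1.11805 >1
  x=-4.636: |R|=1.07310 >1
  x=-4.434: |R|=1.03171 >1
Stable set (-4.2857, 0).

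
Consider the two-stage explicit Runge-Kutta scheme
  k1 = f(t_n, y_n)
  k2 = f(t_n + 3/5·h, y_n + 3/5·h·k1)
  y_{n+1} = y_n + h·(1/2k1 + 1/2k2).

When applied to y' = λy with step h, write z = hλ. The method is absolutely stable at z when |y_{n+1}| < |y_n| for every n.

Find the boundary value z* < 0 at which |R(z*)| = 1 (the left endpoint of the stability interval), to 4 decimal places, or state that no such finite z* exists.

On y'=λy, z=hλ:
  k1=λy_n ⇒ h·k1=z·y_n;  k2=λ(1+3/5z)y_n ⇒ h·k2=z(1+3/5z)y_n
  y_{n+1}/y_n = 1 + 1/2z + 1/2z(1+3/5z) = 1 + z + 3/10z²
  R(z) = 1 + z + 3/10z².

Solve |R(x)|<1 on ℝ⁻.
x=-0.93: |R|=0.3295
R=1: x+3/10x²=0 ⇒ x=−10/3=-3.3333; min R=1−1/(4·3/10)=0.1667>−1
Confirm numerically:
  x=-2.755: |R|=0.52201 <1
  x=-2.504: |R|=0.37700 <1
  x=-2.449: |R|=0.35028 <1
  x=-1.903: |R|=0.18342 <1
  x=-3.910: |R|=1.67643 >1
  x=-3.374: |R|=1.04116 >1
Stable set (-3.3333, 0).

z* = -3.3333.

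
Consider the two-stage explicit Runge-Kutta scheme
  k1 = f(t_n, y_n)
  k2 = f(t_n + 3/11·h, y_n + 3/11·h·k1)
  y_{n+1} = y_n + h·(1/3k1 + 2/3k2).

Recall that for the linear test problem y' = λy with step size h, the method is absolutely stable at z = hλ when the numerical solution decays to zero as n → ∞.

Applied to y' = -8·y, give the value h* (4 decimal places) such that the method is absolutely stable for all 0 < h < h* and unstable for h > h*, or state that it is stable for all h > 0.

(-5.5000,0); λ=-8 ⇒ h* = (11/2)/8 = 0.6875.

On y'=λy, z=hλ:
  k1=λy_n ⇒ h·k1=z·y_n;  k2=λ(1+3/11z)y_n ⇒ h·k2=z(1+3/11z)y_n
  y_{n+1}/y_n = 1 + 1/3z + 2/3z(1+3/11z) = 1 + z + 2/11z²
  R(z) = 1 + z + 2/11z².

Find x<0 with |R(x)|<1.
x=-1.39: |R|=0.0387
R=1: x+2/11x²=0 ⇒ x=−11/2=-5.5000; min R=1−1/(4·2/11)=-0.3750>−1
Confirm numerically:
  x=-4.110: |R|=0.03871 <1
  x=-3.339: |R|=0.31192 <1
  x=-2.514: |R|=0.36487 <1
  x=-5.984: |R|=1.52659 >1
  x=-5.634: |R|=1.13726 >1
  x=-5.611: |R|=1.11324 >1
So |R|<1 on (-5.5000, 0).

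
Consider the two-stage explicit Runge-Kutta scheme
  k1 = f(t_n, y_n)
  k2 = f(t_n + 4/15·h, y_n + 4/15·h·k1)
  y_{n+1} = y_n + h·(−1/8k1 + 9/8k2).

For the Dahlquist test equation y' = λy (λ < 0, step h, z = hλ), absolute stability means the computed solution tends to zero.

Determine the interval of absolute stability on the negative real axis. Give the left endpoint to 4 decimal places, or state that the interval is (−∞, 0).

On y'=λy, z=hλ:
  k1=λy_n ⇒ h·k1=z·y_n;  k2=λ(1+4/15z)y_n ⇒ h·k2=z(1+4/15z)y_n
  y_{n+1}/y_n = 1 − 1/8z + 9/8z(1+4/15z) = 1 + z + 3/10z²
  Hence R(z) = 1 + z + 3/10z².

Boundary: |R(x)|=1, x<0.
x=-0.73: |R|=0.4299
R=1: x+3/10x²=0 ⇒ x=−10/3=-3.3333; min R=1−1/(4·3/10)=0.1667>−1
Confirm numerically:
  x=-2.898: |R|=0.62152 <1
  x=-2.874: |R|=0.60396 <1
  x=-1.946: |R|=0.19007 <1
  x=-1.681: |R|=0.16673 <1
  x=-3.918: |R|=1.68722 >1
  x=-3.792: |R|=1.52178 >1
  x=-3.611: |R|=1.30080 >1
Interval (-3.3333, 0).

(-3.3333, 0).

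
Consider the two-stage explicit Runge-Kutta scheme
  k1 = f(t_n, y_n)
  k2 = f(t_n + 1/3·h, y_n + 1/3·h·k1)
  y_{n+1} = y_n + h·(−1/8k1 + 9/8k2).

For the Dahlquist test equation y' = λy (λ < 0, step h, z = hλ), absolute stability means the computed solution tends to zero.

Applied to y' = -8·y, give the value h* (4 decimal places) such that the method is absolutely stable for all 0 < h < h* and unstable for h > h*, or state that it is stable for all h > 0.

(-2.6667,0); λ=-8 ⇒ h* = (8/3)/8 = 0.3333.

On y'=λy, z=hλ:
  k1=λy_n ⇒ h·k1=z·y_n;  k2=λ(1+1/3z)y_n ⇒ h·k2=z(1+1/3z)y_n
  y_{n+1}/y_n = 1 − 1/8z + 9/8z(1+1/3z) = 1 + z + 3/8z²
  R(z) = 1 + z + 3/8z².

Boundary: |R(x)|=1, x<0.
x=-1.07: |R|=0.3593
R=1: x+3/8x²=0 ⇒ x=−8/3=-2.6667; min R=1−1/(4·3/8)=0.3333>−1
Confirm numerically:
  x=-1.591: |R|=0.35823 <1
  x=-1.454: |R|=0.33879 <1
  x=-1.224: |R|=0.33782 <1
  x=-3.115: |R|=1.52371 >1
  x=-2.727: |R|=1.06170 >1
Stable set (-2.6667, 0).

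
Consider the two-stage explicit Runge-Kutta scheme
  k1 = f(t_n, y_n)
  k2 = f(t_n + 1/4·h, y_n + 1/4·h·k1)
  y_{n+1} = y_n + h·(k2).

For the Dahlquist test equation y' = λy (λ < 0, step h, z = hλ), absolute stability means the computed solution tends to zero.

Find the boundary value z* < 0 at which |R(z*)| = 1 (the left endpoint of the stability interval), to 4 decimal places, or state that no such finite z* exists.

Set f=λy, z=hλ:
  k1=λy_n ⇒ h·k1=z·y_n;  k2=λ(1+1/4z)y_n ⇒ h·k2=z(1+1/4z)y_n
  y_{n+1}/y_n = 1 + z(1+1/4z) = 1 + z + 1/4z²
  R(z) = 1 + z + 1/4z².

Boundary: |R(x)|=1, x<0.
x=-0.73: |R|=0.4032
R=1: x+1/4x²=0 ⇒ x=−4=-4.0000; min R=1−1/(4·1/4)=0.0000>−1
Confirm numerically:
  x=-3.965: |R|=0.96531 <1
  x=-3.227: |R|=0.37638 <1
  x=-2.637: |R|=0.10144 <1
  x=-1.954: |R|=0.00053 <1
  x=-4.368: |R|=1.40186 >1
  x=-4.353: |R|=1.38415 >1
Interval (-4.0000, 0).

z* = -4.0000.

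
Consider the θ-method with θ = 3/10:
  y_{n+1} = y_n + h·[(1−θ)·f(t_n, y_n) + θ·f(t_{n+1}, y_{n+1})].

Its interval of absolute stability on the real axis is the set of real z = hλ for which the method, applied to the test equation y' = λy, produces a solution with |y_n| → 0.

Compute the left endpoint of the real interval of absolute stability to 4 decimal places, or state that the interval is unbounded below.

On y'=λy, z=hλ:
  y_{n+1} = y_n + z·[7/10·y_n + 3/10·y_{n+1}] ⇒ (1 − 3/10z)y_{n+1} = (1 + 7/10z)y_n
  R(z) = (1 + 7/10z)/(1 − 3/10z).

Find x<0 with |R(x)|<1.
x=-0.61: |R|=0.4844
R=−1: 1+7/10x = −1+3/10x ⇒ -2/5x=2 ⇒ x=2/(-2/5)=-5.0000
Confirm numerically:
  x=-4.056: |R|=0.82966 <1
  x=-3.869: |R|=0.79062 <1
  x=-2.005: |R|=0.25195 <1
  x=-5.554: |R|=1.08311 >1
  x=-5.503: |R|=1.07590 >1
  x=-5.499: |R|=1.07533 >1
Stable set (-5.0000, 0).

left endpoint -5.0000.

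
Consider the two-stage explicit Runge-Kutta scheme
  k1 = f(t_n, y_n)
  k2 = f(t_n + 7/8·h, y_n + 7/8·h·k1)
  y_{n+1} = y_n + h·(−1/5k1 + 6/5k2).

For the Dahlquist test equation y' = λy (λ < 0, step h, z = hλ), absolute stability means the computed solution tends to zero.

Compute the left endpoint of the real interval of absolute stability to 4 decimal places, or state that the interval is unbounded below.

With y'=λy (z=hλ):
  k1=λy_n ⇒ h·k1=z·y_n;  k2=λ(1+7/8z)y_n ⇒ h·k2=z(1+7/8z)y_n
  y_{n+1}/y_n = 1 − 1/5z + 6/5z(1+7/8z) = 1 + z + 21/20z²
  so R(z) = 1 + z + 21/20z².

Find x<0 with |R(x)|<1.
x=-1.52: |R|=1.9059
R=1: x+21/20x²=0 ⇒ x=−20/21=-0.9524; min R=1−1/(4·21/20)=0.7619>−1
Confirm numerically:
  x=-0.931: |R|=0.97910 <1
  x=-0.805: |R|=0.87543 <1
  x=-0.597: |R|=0.77723 <1
  x=-1.449: |R|=1.75558 >1
  x=-1.017: |R|=1.06900 >1
Stable set (-0.9524, 0).

left endpoint -0.9524.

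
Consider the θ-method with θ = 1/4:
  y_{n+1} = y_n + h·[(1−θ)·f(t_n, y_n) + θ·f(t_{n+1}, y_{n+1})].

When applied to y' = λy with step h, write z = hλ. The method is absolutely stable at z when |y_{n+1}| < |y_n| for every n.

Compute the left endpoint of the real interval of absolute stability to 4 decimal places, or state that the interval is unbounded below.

left endpoint -4.0000.

On y'=λy, z=hλ:
  y_{n+1} = y_n + z·[3/4·y_n + 1/4·y_{n+1}] ⇒ (1 − 1/4z)y_{n+1} = (1 + 3/4z)y_n
  R(z) = (1 + 3/4z)/(1 − 1/4z).

Solve |R(x)|<1 on ℝ⁻.
x=-1.16: |R|=0.1008
R=−1: 1+3/4x = −1+1/4x ⇒ -1/2x=2 ⇒ x=2/(-1/2)=-4.0000
Confirm numerically:
  x=-3.430: |R|=0.84657 <1
  x=-3.402: |R|=0.83842 <1
  x=-2.335: |R|=0.47435 <1
  x=-1.654: |R|=0.17015 <1
  x=-4.285: |R|=1.06880 >1
  x=-4.260: |R|=1.06295 >1
Interval (-4.0000, 0).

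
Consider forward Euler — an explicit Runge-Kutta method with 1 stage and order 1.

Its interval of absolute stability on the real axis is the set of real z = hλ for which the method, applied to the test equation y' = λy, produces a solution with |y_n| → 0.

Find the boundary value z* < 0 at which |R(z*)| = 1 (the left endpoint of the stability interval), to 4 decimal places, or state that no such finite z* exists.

Test eqn y'=λy, z=hλ:
  order 1, 1-stage ⇒ R(z)=1+z
  (e.g. R(-0.8)=0.20000, |R|=0.20000)

Find x<0 with |R(x)|<1.
x=-0.8: |R|=0.2000
|R(-1.79)|=0.7900 |R(-1.73)|=0.7300 |R(-0.7)|=0.3000
Bisect:
  x_lo=-2.6520 |R|=1.6520  x_hi=-0.3711 |R|=0.6289
  mid=-1.51155 |R|=0.51155 →hi
  mid=-2.08175 |R|=1.08175 →lo
  mid=-1.79665 |R|=0.79665 →hi
  mid=-1.93920 |R|=0.93920 →hi
  mid=-2.01047 |R|=1.01047 →lo
  mid=-1.97484 |R|=0.97484 →hi
  mid=-1.99266 |R|=0.99266 →hi
  mid=-2.00156 |R|=1.00156 →lo
  mid=-1.99711 |R|=0.99711 →hi
  ...
  [-2.00003,-1.99989] ⇒ x*=-2.0000
Stable set (-2.0000, 0).

left endpoint -2.0000.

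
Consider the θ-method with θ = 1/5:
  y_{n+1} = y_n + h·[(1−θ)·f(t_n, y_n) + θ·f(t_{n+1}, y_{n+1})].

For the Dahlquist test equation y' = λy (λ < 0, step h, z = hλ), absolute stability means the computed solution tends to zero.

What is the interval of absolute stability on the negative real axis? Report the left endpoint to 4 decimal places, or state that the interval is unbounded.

(-3.3333, 0).

Set f=λy, z=hλ:
  y_{n+1} = y_n + z·[4/5·y_n + 1/5·y_{n+1}] ⇒ (1 − 1/5z)y_{n+1} = (1 + 4/5z)y_n
  so R(z) = (1 + 4/5z)/(1 − 1/5z).

Solve |R(x)|<1 on ℝ⁻.
x=-1.47: |R|=0.1360
R=−1: 1+4/5x = −1+1/5x ⇒ -3/5x=2 ⇒ x=2/(-3/5)=-3.3333
Confirm numerically:
  x=-3.049: |R|=0.89402 <1
  x=-2.699: |R|=0.75283 <1
  x=-1.882: |R|=0.36734 <1
  x=-3.763: |R|=1.14710 >1
  x=-3.666: |R|=1.11516 >1
  x=-3.435: |R|=1.03616 >1
So |R|<1 on (-3.3333, 0).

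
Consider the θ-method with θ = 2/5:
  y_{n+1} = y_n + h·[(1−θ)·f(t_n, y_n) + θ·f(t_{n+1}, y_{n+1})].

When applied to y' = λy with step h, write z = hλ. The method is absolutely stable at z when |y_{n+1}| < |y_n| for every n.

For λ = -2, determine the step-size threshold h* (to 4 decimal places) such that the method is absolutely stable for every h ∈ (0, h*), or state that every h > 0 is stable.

(-10.0000,0); λ=-2 ⇒ h* = (10)/2 = 5.0000.

Test eqn y'=λy, z=hλ:
  y_{n+1} = y_n + z·[3/5·y_n + 2/5·y_{n+1}] ⇒ (1 − 2/5z)y_{n+1} = (1 + 3/5z)y_n
  ⇒ R(z) = (1 + 3/5z)/(1 − 2/5z).

Boundary: |R(x)|=1, x<0.
x=-1.12: |R|=0.2265
R=−1: 1+3/5x = −1+2/5x ⇒ -1/5x=2 ⇒ x=2/(-1/5)=-10.0000
Confirm numerically:
  x=-6.792: |R|=0.82738 <1
  x=-6.293: |R|=0.78921 <1
  x=-4.771: |R|=0.64042 <1
  x=-4.691: |R|=0.63086 <1
  x=-10.215: |R|=1.00845 >1
  x=-10.107: |R|=1.00424 >1
Stable set (-10.0000, 0).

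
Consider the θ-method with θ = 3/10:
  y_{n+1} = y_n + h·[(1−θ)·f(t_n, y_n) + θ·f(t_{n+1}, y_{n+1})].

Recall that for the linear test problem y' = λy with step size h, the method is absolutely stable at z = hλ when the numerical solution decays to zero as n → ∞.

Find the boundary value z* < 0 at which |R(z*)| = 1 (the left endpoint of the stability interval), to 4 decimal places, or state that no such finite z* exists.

Set f=λy, z=hλ:
  y_{n+1} = y_n + z·[7/10·y_n + 3/10·y_{n+1}] ⇒ (1 − 3/10z)y_{n+1} = (1 + 7/10z)y_n
  R(z) = (1 + 7/10z)/(1 − 3/10z).

Find x<0 with |R(x)|<1.
x=-0.58: |R|=0.5060
R=−1: 1+7/10x = −1+3/10x ⇒ -2/5x=2 ⇒ x=2/(-2/5)=-5.0000
Confirm numerically:
  x=-4.314: |R|=0.88039 <1
  x=-3.632: |R|=0.73813 <1
  x=-2.480: |R|=0.42202 <1
  x=-5.067: |R|=1.01063 >1
  x=-5.041: |R|=1.00653 >1
Stable set (-5.0000, 0).

left endpoint -5.0000.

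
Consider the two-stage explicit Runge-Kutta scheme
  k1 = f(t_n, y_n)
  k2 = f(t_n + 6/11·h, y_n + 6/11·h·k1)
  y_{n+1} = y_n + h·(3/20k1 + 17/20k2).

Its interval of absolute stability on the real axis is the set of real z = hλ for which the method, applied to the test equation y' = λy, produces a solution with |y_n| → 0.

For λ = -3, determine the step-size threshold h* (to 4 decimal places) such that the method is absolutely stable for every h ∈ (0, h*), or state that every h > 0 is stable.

On y'=λy, z=hλ:
  k1=λy_n ⇒ h·k1=z·y_n;  k2=λ(1+6/11z)y_n ⇒ h·k2=z(1+6/11z)y_n
  y_{n+1}/y_n = 1 + 3/20z + 17/20z(1+6/11z) = 1 + z + 51/110z²
  so R(z) = 1 + z + 51/110z².

Find x<0 with |R(x)|<1.
x=-1.71: |R|=0.6457
R=1: x+51/110x²=0 ⇒ x=−110/51=-2.1569; min R=1−1/(4·51/110)=0.4608>−1
Confirm numerically:
  x=-1.850: |R|=0.73680 <1
  x=-1.705: |R|=0.64280 <1
  x=-1.242: |R|=0.47319 <1
  x=-1.112: |R|=0.46131 <1
  x=-2.702: |R|=1.68292 >1
  x=-2.625: |R|=1.56974 >1
  x=-2.618: |R|=1.55973 >1
So |R|<1 on (-2.1569, 0).

(-2.1569,0); λ=-3 ⇒ h* = (110/51)/3 = 0.7190.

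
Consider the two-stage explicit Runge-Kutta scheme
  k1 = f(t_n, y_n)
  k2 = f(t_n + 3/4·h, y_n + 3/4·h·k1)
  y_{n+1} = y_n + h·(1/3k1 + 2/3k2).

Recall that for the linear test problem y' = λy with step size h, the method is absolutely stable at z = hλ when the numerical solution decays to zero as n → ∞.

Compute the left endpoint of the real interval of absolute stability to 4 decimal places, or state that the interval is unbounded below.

z* = -2.0000.

With y'=λy (z=hλ):
  k1=λy_n ⇒ h·k1=z·y_n;  k2=λ(1+3/4z)y_n ⇒ h·k2=z(1+3/4z)y_n
  y_{n+1}/y_n = 1 + 1/3z + 2/3z(1+3/4z) = 1 + z + 1/2z²
  Hence R(z) = 1 + z + 1/2z².

Need |R(x)|<1, x<0.
x=-1.08: |R|=0.5032
R=1: x+1/2x²=0 ⇒ x=−2=-2.0000; min R=1−1/(4·1/2)=0.5000>−1
Confirm numerically:
  x=-1.766: |R|=0.79338 <1
  x=-1.459: |R|=0.60534 <1
  x=-1.338: |R|=0.55712 <1
  x=-2.376: |R|=1.44669 >1
  x=-2.157: |R|=1.16932 >1
  x=-2.057: |R|=1.05862 >1
So |R|<1 on (-2.0000, 0).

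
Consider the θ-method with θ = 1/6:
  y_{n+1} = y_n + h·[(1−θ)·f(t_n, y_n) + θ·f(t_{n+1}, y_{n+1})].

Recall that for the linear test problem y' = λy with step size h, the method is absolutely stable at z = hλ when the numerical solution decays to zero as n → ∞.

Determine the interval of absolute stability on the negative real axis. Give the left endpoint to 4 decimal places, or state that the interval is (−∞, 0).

z∈(-3.0000,0).

With y'=λy (z=hλ):
  y_{n+1} = y_n + z·[5/6·y_n + 1/6·y_{n+1}] ⇒ (1 − 1/6z)y_{n+1} = (1 + 5/6z)y_n
  ⇒ R(z) = (1 + 5/6z)/(1 − 1/6z).

Find x<0 with |R(x)|<1.
x=-1.66: |R|=0.3003
R=−1: 1+5/6x = −1+1/6x ⇒ -2/3x=2 ⇒ x=2/(-2/3)=-3.0000
Confirm numerically:
  x=-2.265: |R|=0.64428 <1
  x=-2.144: |R|=0.57957 <1
  x=-1.870: |R|=0.42567 <1
  x=-1.700: |R|=0.32468 <1
  x=-3.595: |R|=1.24805 >1
  x=-3.061: |R|=1.02693 >1
So |R|<1 on (-3.0000, 0).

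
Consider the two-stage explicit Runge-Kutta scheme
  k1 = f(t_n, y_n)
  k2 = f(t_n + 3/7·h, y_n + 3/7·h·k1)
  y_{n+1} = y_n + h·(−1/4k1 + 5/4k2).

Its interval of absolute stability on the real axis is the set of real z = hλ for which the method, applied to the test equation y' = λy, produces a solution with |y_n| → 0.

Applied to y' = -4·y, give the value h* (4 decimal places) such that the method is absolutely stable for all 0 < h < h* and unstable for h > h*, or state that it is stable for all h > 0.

With y'=λy (z=hλ):
  k1=λy_n ⇒ h·k1=z·y_n;  k2=λ(1+3/7z)y_n ⇒ h·k2=z(1+3/7z)y_n
  y_{n+1}/y_n = 1 − 1/4z + 5/4z(1+3/7z) = 1 + z + 15/28z²
  ⇒ R(z) = 1 + z + 15/28z².

Find x<0 with |R(x)|<1.
x=-1.77: |R|=0.9083
R=1: x+15/28x²=0 ⇒ x=−28/15=-1.8667; min R=1−1/(4·15/28)=0.5333>−1
Confirm numerically:
  x=-1.634: |R|=0.79633 <1
  x=-1.561: |R|=0.74439 <1
  x=-0.957: |R|=0.53363 <1
  x=-2.409: |R|=1.69990 >1
  x=-2.018: |R|=1.16360 >1
So |R|<1 on (-1.8667, 0).

(-1.8667,0); λ=-4 ⇒ h* = (28/15)/4 = 0.4667.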